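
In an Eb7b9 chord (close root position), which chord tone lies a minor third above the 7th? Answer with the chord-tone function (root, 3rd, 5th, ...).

9th

Eb dominant seventh flat nine is spelled Eb, G, Bb, Db, Fb.
The 7th is Db. A minor third above Db is Fb.
Fb is the chord's 9th.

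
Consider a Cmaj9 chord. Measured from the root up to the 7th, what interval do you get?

Cmaj9 (C major ninth): C-E-G-B-D.
That puts C below B.
C up to B spans 7 letter names and 11 semitones — a major seventh.

major 7th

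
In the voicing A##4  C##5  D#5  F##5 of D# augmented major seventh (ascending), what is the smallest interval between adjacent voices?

minor 2nd

Adjacent intervals: A##4→C##5 = minor third; C##5→D#5 = minor second; D#5→F##5 = major third.
The smallest is C##5 to D#5, a minor second (1 semitone).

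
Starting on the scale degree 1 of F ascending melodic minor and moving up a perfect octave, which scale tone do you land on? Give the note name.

The scale is F G Ab Bb C D E.
The scale degree 1 is F; a perfect octave above that is F — scale degree 1.

F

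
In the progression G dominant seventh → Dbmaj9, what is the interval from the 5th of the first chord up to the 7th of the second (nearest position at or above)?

G dominant seventh has D as its 5th, and Dbmaj9 has C as its 7th.
D up to C is 10 semitones, a half step narrower than a major seventh, so the interval is minor.

minor seventh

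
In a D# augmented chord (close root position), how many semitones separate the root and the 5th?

D#aug: D#–F##–A##.
D# to A## is an augmented fifth: 8 semitones.

8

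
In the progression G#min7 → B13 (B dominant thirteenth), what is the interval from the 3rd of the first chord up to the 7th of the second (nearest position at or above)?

The 3rd of G#min7 is B; the 7th of B13 (B dominant thirteenth) is A.
B up to A is 10 semitones, a half step narrower than a major seventh, so the interval is minor.

minor 7th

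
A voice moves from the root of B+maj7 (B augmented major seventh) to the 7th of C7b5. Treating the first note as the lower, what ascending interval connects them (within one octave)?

The root of B+maj7 (B augmented major seventh) is B; the 7th of C7b5 is B♭.
8 letter names make it an octave; at 11 semitones (a half step narrower than perfect) the quality is diminished.

diminished 8th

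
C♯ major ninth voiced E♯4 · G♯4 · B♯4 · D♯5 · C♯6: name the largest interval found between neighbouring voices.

Adjacent intervals: E♯4→G♯4 = minor third; G♯4→B♯4 = major third; B♯4→D♯5 = minor third; D♯5→C♯6 = minor seventh.
The largest is D♯5 to C♯6, a minor seventh (10 semitones).

minor 7th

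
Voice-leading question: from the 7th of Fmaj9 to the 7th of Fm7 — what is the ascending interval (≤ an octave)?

diminished octave

Fmaj9 has E as its 7th, and Fm7 has E♭ as its 7th.
8 letter names make it an octave; at 11 semitones (a half step narrower than perfect) the quality is diminished.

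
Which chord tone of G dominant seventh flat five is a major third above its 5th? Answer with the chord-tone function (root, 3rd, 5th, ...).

G7b5 (G dominant seventh flat five): G, B, Db, F.
The 5th is Db. A major third above Db is F.
F is the chord's 7th.

7th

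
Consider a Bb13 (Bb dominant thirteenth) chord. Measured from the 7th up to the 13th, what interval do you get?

The chord tones of Bb dominant thirteenth are Bb–D–F–Ab–C–G.
That puts Ab below G.
Ab up to G spans 7 letter names and 11 semitones — a major seventh.

major 7th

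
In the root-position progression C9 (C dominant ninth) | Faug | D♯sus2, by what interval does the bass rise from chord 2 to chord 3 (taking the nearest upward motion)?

The roots are F and D♯.
F up to D♯ is 10 semitones, a half step wider than a major sixth, so the interval is augmented.

A6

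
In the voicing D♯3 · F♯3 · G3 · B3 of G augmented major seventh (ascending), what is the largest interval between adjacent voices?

Adjacent intervals: D♯3→F♯3 = minor third; F♯3→G3 = minor second; G3→B3 = major third.
The largest is G3 to B3, a major third (4 semitones).

major third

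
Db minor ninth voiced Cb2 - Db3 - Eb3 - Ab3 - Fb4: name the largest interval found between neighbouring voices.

Adjacent intervals: Cb2→Db3 = major ninth; Db3→Eb3 = major second; Eb3→Ab3 = perfect fourth; Ab3→Fb4 = minor sixth.
The largest is Cb2 to Db3, a major ninth (14 semitones).

major ninth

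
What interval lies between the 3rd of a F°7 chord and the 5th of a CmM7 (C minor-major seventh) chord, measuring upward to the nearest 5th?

major seventh

The 3rd of F°7 is A♭; the 5th of CmM7 (C minor-major seventh) is G.
Counting 7 letters and 11 half steps from A♭ gives a major seventh.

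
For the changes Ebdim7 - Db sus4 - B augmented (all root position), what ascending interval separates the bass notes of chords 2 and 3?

A6

The roots are Db and B.
6 letter names make it a sixth; at 10 semitones (a half step wider than major) the quality is augmented.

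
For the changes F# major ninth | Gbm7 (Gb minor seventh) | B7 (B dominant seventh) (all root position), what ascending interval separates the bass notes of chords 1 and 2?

d2

The roots are F# and Gb.
F# up to Gb is 0 semitones, a whole step narrower than a major second, so the interval is diminished.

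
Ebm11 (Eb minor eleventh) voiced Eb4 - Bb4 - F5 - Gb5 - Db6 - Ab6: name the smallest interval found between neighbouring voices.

minor second

Adjacent intervals: Eb4→Bb4 = perfect fifth; Bb4→F5 = perfect fifth; F5→Gb5 = minor second; Gb5→Db6 = perfect fifth; Db6→Ab6 = perfect fifth.
The smallest is F5 to Gb5, a minor second (1 semitone).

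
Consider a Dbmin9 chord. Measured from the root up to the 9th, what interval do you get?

major ninth

Spelling the chord: Db–Fb–Ab–Cb–Eb.
The root is Db and the 9th is Eb.
From Db to Eb is 14 semitones, exactly the major ninth.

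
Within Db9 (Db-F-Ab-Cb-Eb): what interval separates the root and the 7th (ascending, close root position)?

minor seventh

The root is Db and the 7th is Cb.
From Db to Cb: 10 semitones over a seventh = minor.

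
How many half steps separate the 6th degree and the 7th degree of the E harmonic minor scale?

3

The scale is E F# G A B C D#.
C up to D# is an augmented second — 3 semitones.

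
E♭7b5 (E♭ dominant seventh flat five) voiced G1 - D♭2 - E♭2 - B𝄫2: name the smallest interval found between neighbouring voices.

Adjacent intervals: G1→D♭2 = diminished fifth; D♭2→E♭2 = major second; E♭2→B𝄫2 = diminished fifth.
The smallest is D♭2 to E♭2, a major second (2 semitones).

major second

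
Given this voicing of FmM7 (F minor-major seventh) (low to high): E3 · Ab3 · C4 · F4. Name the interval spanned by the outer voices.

The outer voices are E3 and F4.
From E to F: 13 semitones over a ninth = minor.

minor ninth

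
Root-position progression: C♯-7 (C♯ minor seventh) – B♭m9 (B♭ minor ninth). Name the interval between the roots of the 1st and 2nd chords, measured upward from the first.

The roots are C♯ and B♭.
C♯ up to B♭ is 9 semitones, a whole step narrower than a major seventh, so the interval is diminished.

diminished seventh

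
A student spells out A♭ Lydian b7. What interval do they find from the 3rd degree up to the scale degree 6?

A♭ lydian dominant: A♭ B♭ C D E♭ F G♭.
So we need the interval from C up to F.
C up to F spans 4 letter names and 5 semitones — a perfect fourth.

perfect fourth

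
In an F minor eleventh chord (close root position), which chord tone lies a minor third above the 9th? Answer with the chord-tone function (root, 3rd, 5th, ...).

11th

Fm11 is spelled F, A♭, C, E♭, G, B♭.
The 9th is G. A minor third above G is B♭.
B♭ is the chord's 11th.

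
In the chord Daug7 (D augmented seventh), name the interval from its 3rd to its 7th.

diminished fifth

Spelling the chord: D F# A# C.
That puts F# below C.
F# up to C is 6 semitones, a half step narrower than a perfect fifth, so the interval is diminished.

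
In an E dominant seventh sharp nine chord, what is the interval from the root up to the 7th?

The chord tones of E7#9 are E-G#-B-D-F##.
Root = E; 7th = D.
E up to D is 10 semitones, a half step narrower than a major seventh, so the interval is minor.

minor seventh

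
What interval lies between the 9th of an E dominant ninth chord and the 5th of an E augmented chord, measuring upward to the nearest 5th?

The 9th of E dominant ninth is F#; the 5th of E augmented is B#.
4 letter names make it a fourth; at 6 semitones (a half step wider than perfect) the quality is augmented.

augmented 4th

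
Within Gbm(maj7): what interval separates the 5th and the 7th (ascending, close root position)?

major third

Gbm(maj7) (Gb minor-major seventh): Gb–Bbb–Db–F.
That puts Db below F.
Counting 3 letters and 4 half steps from Db gives a major third.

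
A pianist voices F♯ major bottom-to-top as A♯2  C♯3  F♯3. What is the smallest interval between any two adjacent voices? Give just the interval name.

Adjacent intervals: A♯2→C♯3 = minor third; C♯3→F♯3 = perfect fourth.
The smallest is A♯2 to C♯3, a minor third (3 semitones).

minor 3rd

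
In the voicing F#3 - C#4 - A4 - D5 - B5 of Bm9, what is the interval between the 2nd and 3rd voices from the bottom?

minor sixth

Those voices are C#4 and A4.
C# up to A is 8 semitones, a half step narrower than a major sixth, so the interval is minor.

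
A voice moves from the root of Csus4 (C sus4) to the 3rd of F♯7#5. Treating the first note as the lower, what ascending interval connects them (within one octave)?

augmented sixth

Csus4 (C sus4) has C as its root, and F♯7#5 has A♯ as its 3rd.
From C to A♯: 10 semitones over a sixth = augmented.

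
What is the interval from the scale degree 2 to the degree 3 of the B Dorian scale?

The scale runs B C# D E F# G# A.
So we need the interval from C# up to D.
2 letter names make it a second; at 1 semitone (a half step narrower than major) the quality is minor.

minor second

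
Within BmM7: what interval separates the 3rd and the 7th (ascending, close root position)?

Spelling the chord: B-D-F#-A#.
3rd = D; 7th = A#.
From D to A#: 8 semitones over a fifth = augmented.

augmented fifth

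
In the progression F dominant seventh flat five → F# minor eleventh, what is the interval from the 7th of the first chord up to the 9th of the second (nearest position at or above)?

The 7th of F dominant seventh flat five is Eb; the 9th of F# minor eleventh is G#.
3 letter names make it a third; at 5 semitones (a half step wider than major) the quality is augmented.

A3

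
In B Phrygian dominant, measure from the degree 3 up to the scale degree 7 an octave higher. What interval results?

The scale runs B C D# E F# G A.
That puts D# below A.
From D# to A: 18 semitones over a twelfth = diminished.

diminished twelfth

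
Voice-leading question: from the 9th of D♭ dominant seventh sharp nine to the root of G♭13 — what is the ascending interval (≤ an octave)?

The 9th of D♭ dominant seventh sharp nine is E; the root of G♭13 is G♭.
E up to G♭ is 2 semitones, a whole step narrower than a major third, so the interval is diminished.

diminished third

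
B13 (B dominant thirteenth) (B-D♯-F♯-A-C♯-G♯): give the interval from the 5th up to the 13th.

major 9th

So we need the interval from F♯ up to G♯.
F♯ up to G♯ spans 9 letter names and 14 semitones — a major ninth.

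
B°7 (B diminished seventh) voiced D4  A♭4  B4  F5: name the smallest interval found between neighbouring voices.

Adjacent intervals: D4→A♭4 = diminished fifth; A♭4→B4 = augmented second; B4→F5 = diminished fifth.
The smallest is A♭4 to B4, an augmented second (3 semitones).

A2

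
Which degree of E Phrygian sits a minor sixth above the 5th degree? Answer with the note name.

G

The scale is E F G A B C D.
The 5th degree is B; a minor sixth above that is G — scale degree 3.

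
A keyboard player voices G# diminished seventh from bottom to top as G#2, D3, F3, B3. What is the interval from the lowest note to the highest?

minor tenth

The outer voices are G#2 and B3.
10 letter names make it a tenth; at 15 semitones (a half step narrower than major) the quality is minor.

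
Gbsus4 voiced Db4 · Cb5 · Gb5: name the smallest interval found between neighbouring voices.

Adjacent intervals: Db4→Cb5 = minor seventh; Cb5→Gb5 = perfect fifth.
The smallest is Cb5 to Gb5, a perfect fifth (7 semitones).

P5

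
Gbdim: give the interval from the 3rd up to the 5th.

Gbdim is spelled Gb, Bbb, Dbb.
3rd = Bbb; 5th = Dbb.
From Bbb to Dbb: 3 semitones over a third = minor.

minor third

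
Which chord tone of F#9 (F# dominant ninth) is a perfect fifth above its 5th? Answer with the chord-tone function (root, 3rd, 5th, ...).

9th

Spelling the chord: F#-A#-C#-E-G#.
The 5th is C#. A perfect fifth above C# is G#.
G# is the chord's 9th.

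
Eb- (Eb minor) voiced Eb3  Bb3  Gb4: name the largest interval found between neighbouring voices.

Adjacent intervals: Eb3→Bb3 = perfect fifth; Bb3→Gb4 = minor sixth.
The largest is Bb3 to Gb4, a minor sixth (8 semitones).

minor sixth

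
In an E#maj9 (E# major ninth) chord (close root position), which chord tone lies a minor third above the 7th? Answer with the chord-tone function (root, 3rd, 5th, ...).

E#maj9 (E# major ninth) is spelled E#-G##-B#-D##-F##.
The 7th is D##. A minor third above D## is F##.
F## is the chord's 9th.

9th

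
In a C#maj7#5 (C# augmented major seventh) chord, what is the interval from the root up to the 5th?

C#maj7#5 (C# augmented major seventh): C# E# G## B#.
So we need the interval from C# up to G##.
C# up to G## is 8 semitones, a half step wider than a perfect fifth, so the interval is augmented.

A5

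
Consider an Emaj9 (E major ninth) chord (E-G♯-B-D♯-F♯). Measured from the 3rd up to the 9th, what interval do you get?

That puts G♯ below F♯.
7 letter names make it a seventh; at 10 semitones (a half step narrower than major) the quality is minor.

minor 7th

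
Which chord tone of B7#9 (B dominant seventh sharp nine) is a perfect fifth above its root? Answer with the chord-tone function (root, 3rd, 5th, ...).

5th

B7#9 is spelled B-D♯-F♯-A-C𝄪.
The root is B. A perfect fifth above B is F♯.
F♯ is the chord's 5th.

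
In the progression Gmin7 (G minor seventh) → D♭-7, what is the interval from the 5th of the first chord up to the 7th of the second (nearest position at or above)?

The 5th of Gmin7 (G minor seventh) is D; the 7th of D♭-7 is C♭.
7 letter names make it a seventh; at 9 semitones (a whole step narrower than major) the quality is diminished.

diminished seventh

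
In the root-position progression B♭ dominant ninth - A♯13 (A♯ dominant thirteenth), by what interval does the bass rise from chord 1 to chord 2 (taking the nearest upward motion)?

The roots are B♭ and A♯.
7 letter names make it a seventh; at 12 semitones (a half step wider than major) the quality is augmented.

augmented seventh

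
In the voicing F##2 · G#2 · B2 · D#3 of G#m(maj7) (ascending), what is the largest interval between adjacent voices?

Adjacent intervals: F##2→G#2 = minor second; G#2→B2 = minor third; B2→D#3 = major third.
The largest is B2 to D#3, a major third (4 semitones).

M3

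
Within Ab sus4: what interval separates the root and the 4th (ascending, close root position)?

P4

Ab sus4: Ab, Db, Eb.
Root = Ab; 4th = Db.
Ab up to Db spans 4 letter names and 5 semitones — a perfect fourth.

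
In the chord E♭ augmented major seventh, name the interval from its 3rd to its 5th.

The chord tones of E♭+maj7 (E♭ augmented major seventh) are E♭, G, B, D.
3rd = G; 5th = B.
Counting 3 letters and 4 half steps from G gives a major third.

major third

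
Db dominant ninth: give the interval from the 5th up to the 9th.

perfect fifth

Db dominant ninth: Db, F, Ab, Cb, Eb.
That puts Ab below Eb.
Counting 5 letters and 7 half steps from Ab gives a perfect fifth.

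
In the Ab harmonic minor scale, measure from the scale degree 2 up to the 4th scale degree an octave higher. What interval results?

Spelling the Ab harmonic minor scale: Ab Bb Cb Db Eb Fb G.
Scale degree 2 = Bb; 4th scale degree (up an octave) = Db.
Bb up to Db is 15 semitones, a half step narrower than a major tenth, so the interval is minor.

minor 10th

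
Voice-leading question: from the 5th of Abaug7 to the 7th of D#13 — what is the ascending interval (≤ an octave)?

major sixth

Abaug7 has E as its 5th, and D#13 has C# as its 7th.
E up to C# spans 6 letter names and 9 semitones — a major sixth.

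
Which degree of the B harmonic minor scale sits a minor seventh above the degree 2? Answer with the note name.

B

The scale is B C# D E F# G A#.
The degree 2 is C#; a minor seventh above that is B — scale degree 1.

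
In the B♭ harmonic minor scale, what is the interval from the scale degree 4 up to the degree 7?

augmented 4th

Spelling the B♭ harmonic minor scale: B♭ C D♭ E♭ F G♭ A.
That puts E♭ below A.
4 letter names make it a fourth; at 6 semitones (a half step wider than perfect) the quality is augmented.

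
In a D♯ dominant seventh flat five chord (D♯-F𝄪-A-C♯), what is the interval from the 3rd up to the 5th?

diminished 3rd

The 3rd is F𝄪 and the 5th is A.
3 letter names make it a third; at 2 semitones (a whole step narrower than major) the quality is diminished.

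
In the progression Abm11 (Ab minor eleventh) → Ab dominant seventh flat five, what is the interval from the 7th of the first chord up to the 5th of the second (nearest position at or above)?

m6

Abm11 (Ab minor eleventh) has Gb as its 7th, and Ab dominant seventh flat five has Ebb as its 5th.
6 letter names make it a sixth; at 8 semitones (a half step narrower than major) the quality is minor.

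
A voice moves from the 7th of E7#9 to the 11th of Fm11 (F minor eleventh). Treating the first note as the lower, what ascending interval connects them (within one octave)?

minor sixth

E7#9 has D as its 7th, and Fm11 (F minor eleventh) has Bb as its 11th.
D up to Bb is 8 semitones, a half step narrower than a major sixth, so the interval is minor.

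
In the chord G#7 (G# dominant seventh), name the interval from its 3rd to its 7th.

G#7: G# B# D# F#.
3rd = B#; 7th = F#.
B# up to F# is 6 semitones, a half step narrower than a perfect fifth, so the interval is diminished.

d5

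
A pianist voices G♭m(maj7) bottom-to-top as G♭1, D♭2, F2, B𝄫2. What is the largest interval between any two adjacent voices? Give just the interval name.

Adjacent intervals: G♭1→D♭2 = perfect fifth; D♭2→F2 = major third; F2→B𝄫2 = diminished fourth.
The largest is G♭1 to D♭2, a perfect fifth (7 semitones).

perfect 5th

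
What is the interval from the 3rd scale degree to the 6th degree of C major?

perfect 4th

The scale runs C D E F G A B.
3rd scale degree = E; degree 6 = A.
Counting 4 letters and 5 half steps from E gives a perfect fourth.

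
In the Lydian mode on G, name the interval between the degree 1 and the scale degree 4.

augmented 4th

The scale runs G A B C# D E F#.
Degree 1 = G; scale degree 4 = C#.
G up to C# is 6 semitones, a half step wider than a perfect fourth, so the interval is augmented.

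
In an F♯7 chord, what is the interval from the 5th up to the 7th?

Spelling the chord: F♯-A♯-C♯-E.
So we need the interval from C♯ up to E.
C♯ up to E is 3 semitones, a half step narrower than a major third, so the interval is minor.

m3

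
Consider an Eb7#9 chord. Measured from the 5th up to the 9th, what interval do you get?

Eb7#9 is spelled Eb-G-Bb-Db-F#.
So we need the interval from Bb up to F#.
From Bb to F#: 8 semitones over a fifth = augmented.

augmented fifth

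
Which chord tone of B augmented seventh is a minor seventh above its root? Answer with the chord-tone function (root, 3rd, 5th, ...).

7th

B7#5: B, D#, F##, A.
The root is B. A minor seventh above B is A.
A is the chord's 7th.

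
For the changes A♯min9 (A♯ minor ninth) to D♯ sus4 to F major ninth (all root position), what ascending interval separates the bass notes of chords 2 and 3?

diminished third

The roots are D♯ and F.
D♯ up to F is 2 semitones, a whole step narrower than a major third, so the interval is diminished.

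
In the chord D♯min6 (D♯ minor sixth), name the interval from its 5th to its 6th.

D♯m6 (D♯ minor sixth) is spelled D♯-F♯-A♯-B♯.
5th = A♯; 6th = B♯.
A♯ up to B♯ spans 2 letter names and 2 semitones — a major second.

major 2nd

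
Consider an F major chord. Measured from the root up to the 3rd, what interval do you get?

F major is spelled F, A, C.
The root is F and the 3rd is A.
Counting 3 letters and 4 half steps from F gives a major third.

major third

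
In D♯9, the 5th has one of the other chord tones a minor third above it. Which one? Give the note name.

Spelling the chord: D♯-F𝄪-A♯-C♯-E♯.
The 5th is A♯. A minor third above A♯ is C♯.
C♯ is the chord's 7th.

C#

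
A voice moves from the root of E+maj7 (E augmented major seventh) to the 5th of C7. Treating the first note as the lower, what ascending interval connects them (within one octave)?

E+maj7 (E augmented major seventh) has E as its root, and C7 has G as its 5th.
From E to G: 3 semitones over a third = minor.

m3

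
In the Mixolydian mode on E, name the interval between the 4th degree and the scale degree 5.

M2

Spelling the Mixolydian mode on E: E F♯ G♯ A B C♯ D.
The 4th degree is A and the 5th degree is B.
From A to B is 2 semitones, exactly the major second.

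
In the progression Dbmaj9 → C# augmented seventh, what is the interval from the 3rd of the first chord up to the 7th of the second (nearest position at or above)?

augmented 4th

The 3rd of Dbmaj9 is F; the 7th of C# augmented seventh is B.
F up to B is 6 semitones, a half step wider than a perfect fourth, so the interval is augmented.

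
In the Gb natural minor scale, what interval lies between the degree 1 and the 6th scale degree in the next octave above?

minor 13th

The scale runs Gb Ab Bbb Cb Db Ebb Fb.
Degree 1 = Gb; 6th degree (up an octave) = Ebb.
13 letter names make it a thirteenth; at 20 semitones (a half step narrower than major) the quality is minor.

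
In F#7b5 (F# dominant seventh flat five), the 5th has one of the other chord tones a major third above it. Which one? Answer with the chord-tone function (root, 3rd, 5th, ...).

F#7b5 is spelled F# A# C E.
The 5th is C. A major third above C is E.
E is the chord's 7th.

7th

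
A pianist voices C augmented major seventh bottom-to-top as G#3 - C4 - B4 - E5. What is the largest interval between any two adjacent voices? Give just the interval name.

Adjacent intervals: G#3→C4 = diminished fourth; C4→B4 = major seventh; B4→E5 = perfect fourth.
The largest is C4 to B4, a major seventh (11 semitones).

major seventh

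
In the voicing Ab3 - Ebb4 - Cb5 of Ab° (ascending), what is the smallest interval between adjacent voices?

diminished 5th

Adjacent intervals: Ab3→Ebb4 = diminished fifth; Ebb4→Cb5 = major sixth.
The smallest is Ab3 to Ebb4, a diminished fifth (6 semitones).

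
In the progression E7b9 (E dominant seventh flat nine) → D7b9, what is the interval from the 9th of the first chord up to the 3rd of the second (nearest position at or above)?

The 9th of E7b9 (E dominant seventh flat nine) is F; the 3rd of D7b9 is F#.
From F to F#: 1 semitone over a unison = augmented.

augmented unison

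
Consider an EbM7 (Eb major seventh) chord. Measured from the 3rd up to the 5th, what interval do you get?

minor 3rd

EbΔ7 (Eb major seventh): Eb–G–Bb–D.
So we need the interval from G up to Bb.
3 letter names make it a third; at 3 semitones (a half step narrower than major) the quality is minor.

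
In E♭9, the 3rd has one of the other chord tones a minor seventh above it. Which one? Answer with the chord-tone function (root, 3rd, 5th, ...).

E♭9 (E♭ dominant ninth): E♭–G–B♭–D♭–F.
The 3rd is G. A minor seventh above G is F.
F is the chord's 9th.

9th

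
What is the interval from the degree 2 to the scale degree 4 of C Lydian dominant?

major third

Spelling C Lydian dominant: C D E F# G A Bb.
Degree 2 = D; 4th degree = F#.
From D to F# is 4 semitones, exactly the major third.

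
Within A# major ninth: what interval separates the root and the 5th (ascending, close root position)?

perfect fifth

The chord tones of A#maj9 are A#-C##-E#-G##-B#.
Root = A#; 5th = E#.
Counting 5 letters and 7 half steps from A# gives a perfect fifth.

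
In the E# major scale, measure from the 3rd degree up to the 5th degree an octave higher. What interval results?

minor tenth

E# major: E# F## G## A# B# C## D##.
3rd degree = G##; degree 5 (up an octave) = B#.
10 letter names make it a tenth; at 15 semitones (a half step narrower than major) the quality is minor.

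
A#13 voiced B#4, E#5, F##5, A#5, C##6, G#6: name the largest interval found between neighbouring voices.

diminished 5th

Adjacent intervals: B#4→E#5 = perfect fourth; E#5→F##5 = major second; F##5→A#5 = minor third; A#5→C##6 = major third; C##6→G#6 = diminished fifth.
The largest is C##6 to G#6, a diminished fifth (6 semitones).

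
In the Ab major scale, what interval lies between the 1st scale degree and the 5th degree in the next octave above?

perfect twelfth

Ab major: Ab Bb C Db Eb F G.
That puts Ab below Eb.
Ab up to Eb spans 12 letter names and 19 semitones — a perfect twelfth.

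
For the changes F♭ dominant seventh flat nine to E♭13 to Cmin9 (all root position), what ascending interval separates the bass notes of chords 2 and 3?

The roots are E♭ and C.
From E♭ to C is 9 semitones, exactly the major sixth.

major 6th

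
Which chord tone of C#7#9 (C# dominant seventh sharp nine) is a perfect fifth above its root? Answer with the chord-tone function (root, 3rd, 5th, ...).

5th

C# dominant seventh sharp nine is spelled C#-E#-G#-B-D##.
The root is C#. A perfect fifth above C# is G#.
G# is the chord's 5th.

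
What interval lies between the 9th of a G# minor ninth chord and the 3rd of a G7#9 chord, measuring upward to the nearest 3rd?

G# minor ninth has A# as its 9th, and G7#9 has B as its 3rd.
2 letter names make it a second; at 1 semitone (a half step narrower than major) the quality is minor.

minor second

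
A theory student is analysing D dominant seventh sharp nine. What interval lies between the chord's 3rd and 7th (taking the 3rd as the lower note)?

d5

The chord tones of D7#9 (D dominant seventh sharp nine) are D, F#, A, C, E#.
That puts F# below C.
5 letter names make it a fifth; at 6 semitones (a half step narrower than perfect) the quality is diminished.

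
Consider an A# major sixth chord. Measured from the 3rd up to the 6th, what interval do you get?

P4

A#6 is spelled A#, C##, E#, F##.
3rd = C##; 6th = F##.
From C## to F## is 5 semitones, exactly the perfect fourth.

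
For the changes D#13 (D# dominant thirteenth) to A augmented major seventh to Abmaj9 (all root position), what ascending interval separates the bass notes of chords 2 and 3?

The roots are A and Ab.
A up to Ab is 11 semitones, a half step narrower than a perfect octave, so the interval is diminished.

diminished octave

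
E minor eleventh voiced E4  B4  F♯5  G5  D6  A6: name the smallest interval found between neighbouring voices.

Adjacent intervals: E4→B4 = perfect fifth; B4→F♯5 = perfect fifth; F♯5→G5 = minor second; G5→D6 = perfect fifth; D6→A6 = perfect fifth.
The smallest is F♯5 to G5, a minor second (1 semitone).

minor 2nd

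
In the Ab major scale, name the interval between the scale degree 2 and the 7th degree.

M6

Ab major: Ab Bb C Db Eb F G.
The scale degree 2 is Bb and the scale degree 7 is G.
From Bb to G is 9 semitones, exactly the major sixth.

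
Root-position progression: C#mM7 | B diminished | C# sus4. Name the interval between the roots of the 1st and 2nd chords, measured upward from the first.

The roots are C# and B.
From C# to B: 10 semitones over a seventh = minor.

minor 7th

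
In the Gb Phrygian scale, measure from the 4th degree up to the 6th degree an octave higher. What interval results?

minor tenth

Spelling the Gb Phrygian scale: Gb Abb Bbb Cb Db Ebb Fb.
That puts Cb below Ebb.
10 letter names make it a tenth; at 15 semitones (a half step narrower than major) the quality is minor.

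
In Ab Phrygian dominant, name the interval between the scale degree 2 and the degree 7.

Spelling Ab Phrygian dominant: Ab Bbb C Db Eb Fb Gb.
So we need the interval from Bbb up to Gb.
From Bbb to Gb is 9 semitones, exactly the major sixth.

major 6th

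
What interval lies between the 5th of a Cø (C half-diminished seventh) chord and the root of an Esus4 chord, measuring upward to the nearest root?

The 5th of Cø (C half-diminished seventh) is Gb; the root of Esus4 is E.
6 letter names make it a sixth; at 10 semitones (a half step wider than major) the quality is augmented.

augmented 6th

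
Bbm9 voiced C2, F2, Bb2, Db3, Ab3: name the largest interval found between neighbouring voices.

Adjacent intervals: C2→F2 = perfect fourth; F2→Bb2 = perfect fourth; Bb2→Db3 = minor third; Db3→Ab3 = perfect fifth.
The largest is Db3 to Ab3, a perfect fifth (7 semitones).

perfect 5th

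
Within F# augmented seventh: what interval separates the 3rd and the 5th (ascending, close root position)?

F#7#5 (F# augmented seventh) is spelled F# A# C## E.
So we need the interval from A# up to C##.
Counting 3 letters and 4 half steps from A# gives a major third.

major third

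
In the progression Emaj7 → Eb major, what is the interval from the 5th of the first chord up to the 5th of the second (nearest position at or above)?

The 5th of Emaj7 is B; the 5th of Eb major is Bb.
8 letter names make it an octave; at 11 semitones (a half step narrower than perfect) the quality is diminished.

diminished octave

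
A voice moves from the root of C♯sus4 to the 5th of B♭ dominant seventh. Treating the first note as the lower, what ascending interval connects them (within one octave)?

diminished fourth

The root of C♯sus4 is C♯; the 5th of B♭ dominant seventh is F.
C♯ up to F is 4 semitones, a half step narrower than a perfect fourth, so the interval is diminished.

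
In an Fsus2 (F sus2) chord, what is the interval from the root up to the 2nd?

major second

Spelling the chord: F, G, C.
The root is F and the 2nd is G.
From F to G is 2 semitones, exactly the major second.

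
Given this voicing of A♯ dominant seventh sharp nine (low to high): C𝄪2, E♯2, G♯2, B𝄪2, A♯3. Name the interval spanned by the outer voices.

m13

The outer voices are C𝄪2 and A♯3.
13 letter names make it a thirteenth; at 20 semitones (a half step narrower than major) the quality is minor.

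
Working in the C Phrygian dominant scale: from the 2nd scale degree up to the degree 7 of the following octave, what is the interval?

C phrygian dominant: C Db E F G Ab Bb.
The 2nd scale degree is Db and the scale degree 7 (up an octave) is Bb.
Db up to Bb spans 13 letter names and 21 semitones — a major thirteenth.

major thirteenth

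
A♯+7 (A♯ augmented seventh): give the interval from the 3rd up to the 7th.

A♯aug7 is spelled A♯–C𝄪–E𝄪–G♯.
That puts C𝄪 below G♯.
From C𝄪 to G♯: 6 semitones over a fifth = diminished.

diminished 5th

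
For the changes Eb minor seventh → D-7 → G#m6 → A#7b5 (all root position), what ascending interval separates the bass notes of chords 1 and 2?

The roots are Eb and D.
From Eb to D is 11 semitones, exactly the major seventh.

major seventh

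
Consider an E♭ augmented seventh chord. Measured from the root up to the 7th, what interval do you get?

minor seventh

E♭+7 (E♭ augmented seventh): E♭-G-B-D♭.
Root = E♭; 7th = D♭.
7 letter names make it a seventh; at 10 semitones (a half step narrower than major) the quality is minor.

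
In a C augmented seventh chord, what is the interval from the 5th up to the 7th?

Spelling the chord: C-E-G#-Bb.
So we need the interval from G# up to Bb.
3 letter names make it a third; at 2 semitones (a whole step narrower than major) the quality is diminished.

d3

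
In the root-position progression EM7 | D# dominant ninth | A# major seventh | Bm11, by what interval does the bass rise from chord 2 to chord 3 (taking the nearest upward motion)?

perfect fifth

The roots are D# and A#.
Counting 5 letters and 7 half steps from D# gives a perfect fifth.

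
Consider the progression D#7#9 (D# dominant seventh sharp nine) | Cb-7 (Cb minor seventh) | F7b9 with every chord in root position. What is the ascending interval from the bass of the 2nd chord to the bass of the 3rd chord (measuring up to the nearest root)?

The roots are Cb and F.
Cb up to F is 6 semitones, a half step wider than a perfect fourth, so the interval is augmented.

augmented fourth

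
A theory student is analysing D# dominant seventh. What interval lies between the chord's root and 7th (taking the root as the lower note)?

minor seventh

Spelling the chord: D#, F##, A#, C#.
So we need the interval from D# up to C#.
D# up to C# is 10 semitones, a half step narrower than a major seventh, so the interval is minor.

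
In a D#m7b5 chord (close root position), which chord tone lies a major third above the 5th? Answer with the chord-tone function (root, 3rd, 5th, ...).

7th

D# half-diminished seventh: D# F# A C#.
The 5th is A. A major third above A is C#.
C# is the chord's 7th.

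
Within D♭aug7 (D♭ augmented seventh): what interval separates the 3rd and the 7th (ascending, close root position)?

d5

D♭aug7 is spelled D♭ F A C♭.
The 3rd is F and the 7th is C♭.
From F to C♭: 6 semitones over a fifth = diminished.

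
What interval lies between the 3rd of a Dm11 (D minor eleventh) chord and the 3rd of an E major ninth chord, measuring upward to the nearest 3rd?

The 3rd of Dm11 (D minor eleventh) is F; the 3rd of E major ninth is G#.
F up to G# is 3 semitones, a half step wider than a major second, so the interval is augmented.

augmented 2nd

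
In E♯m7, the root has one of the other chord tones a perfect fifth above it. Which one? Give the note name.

B#

Spelling the chord: E♯ G♯ B♯ D♯.
The root is E♯. A perfect fifth above E♯ is B♯.
B♯ is the chord's 5th.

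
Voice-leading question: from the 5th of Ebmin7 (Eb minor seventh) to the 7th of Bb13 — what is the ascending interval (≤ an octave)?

Ebmin7 (Eb minor seventh) has Bb as its 5th, and Bb13 has Ab as its 7th.
7 letter names make it a seventh; at 10 semitones (a half step narrower than major) the quality is minor.

minor seventh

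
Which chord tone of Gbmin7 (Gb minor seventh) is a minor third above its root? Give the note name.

Bbb

Spelling the chord: Gb, Bbb, Db, Fb.
The root is Gb. A minor third above Gb is Bbb.
Bbb is the chord's 3rd.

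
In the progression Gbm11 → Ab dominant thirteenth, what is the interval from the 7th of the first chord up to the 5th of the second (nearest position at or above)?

major seventh

The 7th of Gbm11 is Fb; the 5th of Ab dominant thirteenth is Eb.
Fb up to Eb spans 7 letter names and 11 semitones — a major seventh.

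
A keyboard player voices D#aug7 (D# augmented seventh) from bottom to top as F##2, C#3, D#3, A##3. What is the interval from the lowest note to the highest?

The outer voices are F##2 and A##3.
From F## to A## is 16 semitones, exactly the major tenth.

major tenth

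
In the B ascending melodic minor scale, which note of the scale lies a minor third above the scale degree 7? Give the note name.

C#

The scale is B C# D E F# G# A#.
The scale degree 7 is A#; a minor third above that is C# — scale degree 2.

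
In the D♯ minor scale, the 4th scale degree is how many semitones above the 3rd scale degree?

The scale is D♯ E♯ F♯ G♯ A♯ B C♯.
F♯ up to G♯ is a major second — 2 semitones.

2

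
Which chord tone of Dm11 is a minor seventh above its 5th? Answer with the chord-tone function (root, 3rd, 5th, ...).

11th

The chord tones of Dm11 (D minor eleventh) are D, F, A, C, E, G.
The 5th is A. A minor seventh above A is G.
G is the chord's 11th.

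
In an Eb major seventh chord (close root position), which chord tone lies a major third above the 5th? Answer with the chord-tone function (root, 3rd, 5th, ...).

7th

The chord tones of Eb major seventh are Eb G Bb D.
The 5th is Bb. A major third above Bb is D.
D is the chord's 7th.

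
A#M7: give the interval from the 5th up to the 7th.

A#Δ7 (A# major seventh) is spelled A# C## E# G##.
So we need the interval from E# up to G##.
From E# to G## is 4 semitones, exactly the major third.

major third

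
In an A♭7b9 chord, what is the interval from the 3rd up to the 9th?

A♭7b9: A♭–C–E♭–G♭–B𝄫.
3rd = C; 9th = B𝄫.
C up to B𝄫 is 9 semitones, a whole step narrower than a major seventh, so the interval is diminished.

diminished seventh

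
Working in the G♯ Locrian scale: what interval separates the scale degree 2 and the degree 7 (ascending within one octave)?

major sixth

G♯ locrian: G♯ A B C♯ D E F♯.
That puts A below F♯.
A up to F♯ spans 6 letter names and 9 semitones — a major sixth.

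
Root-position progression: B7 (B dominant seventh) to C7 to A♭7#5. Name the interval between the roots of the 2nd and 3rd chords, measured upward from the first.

minor sixth

The roots are C and A♭.
From C to A♭: 8 semitones over a sixth = minor.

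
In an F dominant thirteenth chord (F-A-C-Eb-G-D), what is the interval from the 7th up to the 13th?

major seventh

So we need the interval from Eb up to D.
From Eb to D is 11 semitones, exactly the major seventh.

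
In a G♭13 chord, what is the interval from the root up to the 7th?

G♭13: G♭ B♭ D♭ F♭ A♭ E♭.
That puts G♭ below F♭.
From G♭ to F♭: 10 semitones over a seventh = minor.

minor seventh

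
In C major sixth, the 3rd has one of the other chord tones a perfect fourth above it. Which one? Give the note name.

A

C major sixth is spelled C E G A.
The 3rd is E. A perfect fourth above E is A.
A is the chord's 6th.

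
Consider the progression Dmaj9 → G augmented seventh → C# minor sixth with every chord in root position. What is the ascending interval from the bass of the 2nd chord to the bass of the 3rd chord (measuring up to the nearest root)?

The roots are G and C#.
From G to C#: 6 semitones over a fourth = augmented.

augmented 4th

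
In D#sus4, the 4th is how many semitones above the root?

D#sus4 (D# sus4): D#, G#, A#.
D# to G# is a perfect fourth: 5 semitones.

5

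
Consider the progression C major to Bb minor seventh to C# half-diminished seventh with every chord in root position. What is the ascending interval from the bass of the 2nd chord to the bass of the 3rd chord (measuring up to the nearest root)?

A2

The roots are Bb and C#.
2 letter names make it a second; at 3 semitones (a half step wider than major) the quality is augmented.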